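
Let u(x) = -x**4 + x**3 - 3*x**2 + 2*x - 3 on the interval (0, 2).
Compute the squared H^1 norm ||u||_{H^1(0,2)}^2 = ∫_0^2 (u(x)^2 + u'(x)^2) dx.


||u||_{H^1}^2 = 125326/315

The H^1 norm (squared) on an interval (0, L) is
  ||u||_{H^1}^2 = ∫_0^L u(x)^2 dx + ∫_0^L u'(x)^2 dx.
Compute u'(x) = -4*x**3 + 3*x**2 - 6*x + 2.
Then u(x)^2 = x**8 - 2*x**7 + 7*x**6 - 10*x**5 + 19*x**4 - 18*x**3 + 22*x**2 - 12*x + 9 and u'(x)^2 = 16*x**6 - 24*x**5 + 57*x**4 - 52*x**3 + 48*x**2 - 24*x + 4.
Integrate each monomial from 0 to 2 using ∫_0^2 c·x^n dx = c·2^(n+1)/(n+1):
  ∫_0^2 u(x)^2 dx = ∫_0^2 (x^8 - 2*x^7 + 7*x^6 - 10*x^5 + 19*x^4 - 18*x^3 + 22*x^2 - 12*x + 9) dx. Term by term:
    ∫_0^2 x^8 dx = 512/9;  ∫_0^2 -2*x^7 dx = -64;  ∫_0^2 7*x^6 dx = 128;
    ∫_0^2 -10*x^5 dx = -320/3;  ∫_0^2 19*x^4 dx = 608/5;  ∫_0^2 -18*x^3 dx = -72;
    ∫_0^2 22*x^2 dx = 176/3;  ∫_0^2 -12*x dx = -24;  ∫_0^2 9 dx = 18.
  Sum: 512/9 − 64 + 128 − 320/3 + 608/5 − 72 + 176/3 − 24 + 18 = 5242/45.
  ∫_0^2 u'(x)^2 dx = ∫_0^2 (16*x^6 - 24*x^5 + 57*x^4 - 52*x^3 + 48*x^2 - 24*x + 4) dx. Term by term:
    ∫_0^2 16*x^6 dx = 2048/7;  ∫_0^2 -24*x^5 dx = -256;  ∫_0^2 57*x^4 dx = 1824/5;
    ∫_0^2 -52*x^3 dx = -208;  ∫_0^2 48*x^2 dx = 128;  ∫_0^2 -24*x dx = -48;
    ∫_0^2 4 dx = 8.
  Sum: 2048/7 − 256 + 1824/5 − 208 + 128 − 48 + 8 = 9848/35.
Adding: ||u||_{H^1}^2 = 5242/45 + 9848/35 = 125326/315.


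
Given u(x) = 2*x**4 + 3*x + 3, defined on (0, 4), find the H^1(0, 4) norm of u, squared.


||u||_{H^1}^2 = 88336904/315

The H^1 norm (squared) on an interval (0, L) is
  ||u||_{H^1}^2 = ∫_0^L u(x)^2 dx + ∫_0^L u'(x)^2 dx.
Compute u'(x) = 8*x**3 + 3.
Then u(x)^2 = 4*x**8 + 12*x**5 + 12*x**4 + 9*x**2 + 18*x + 9 and u'(x)^2 = 64*x**6 + 48*x**3 + 9.
Integrate each monomial from 0 to 4 using ∫_0^4 c·x^n dx = c·4^(n+1)/(n+1):
  ∫_0^4 u(x)^2 dx = ∫_0^4 (4*x^8 + 12*x^5 + 12*x^4 + 9*x^2 + 18*x + 9) dx. Term by term:
    ∫_0^4 4*x^8 dx = 1048576/9;  ∫_0^4 12*x^5 dx = 8192;  ∫_0^4 12*x^4 dx = 12288/5;
    ∫_0^4 9*x^2 dx = 192;  ∫_0^4 18*x dx = 144;  ∫_0^4 9 dx = 36.
  Sum: 1048576/9 + 8192 + 12288/5 + 192 + 144 + 36 = 5738852/45.
  ∫_0^4 u'(x)^2 dx = ∫_0^4 (64*x^6 + 48*x^3 + 9) dx. Term by term:
    ∫_0^4 64*x^6 dx = 1048576/7;  ∫_0^4 48*x^3 dx = 3072;  ∫_0^4 9 dx = 36.
  Sum: 1048576/7 + 3072 + 36 = 1070332/7.
Adding: ||u||_{H^1}^2 = 5738852/45 + 1070332/7 = 88336904/315.


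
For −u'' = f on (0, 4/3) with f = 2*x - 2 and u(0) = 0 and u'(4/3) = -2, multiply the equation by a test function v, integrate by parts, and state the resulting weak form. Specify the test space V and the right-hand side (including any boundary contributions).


V = {v ∈ H^1(0, 4/3) : v(0) = 0} (test functions vanish at x = 0 where u is specified); weak form: ∫_0^4/3 u'v' dx = ∫_0^4/3 (2*x - 2) v dx − 2·v(4/3) for all v ∈ V.

Multiply both sides by a test function v and integrate from 0 to 4/3:
  ∫_0^4/3 −u''(x) v(x) dx = ∫_0^4/3 f(x) v(x) dx.
Integrate the LHS by parts once:
  ∫_0^4/3 −u'' v dx = −[u'(x) v(x)]_0^4/3 + ∫_0^4/3 u'(x) v'(x) dx.
Thus ∫_0^4/3 u'(x) v'(x) dx = ∫_0^4/3 f(x) v(x) dx + [u'(x) v(x)]_0^4/3.
Choose V so that boundary terms are either known or forced to vanish.
Mixed BC: u(0) = 0 (Dirichlet) and u'(4/3) = -2 (Neumann). Define V = {v ∈ H^1(0, 4/3) : v(0) = 0}. Then [u' v]_0^4/3 = u'(4/3)·v(4/3) − u'(0)·0 = − 2·v(4/3).
Weak formulation: find u (satisfying any essential BC) such that ∫_0^4/3 u'(x) v'(x) dx = ∫_0^4/3 f v dx − 2·v(4/3) for all v ∈ V (Dirichlet at 0 absorbed into V; Neumann datum at x = 4/3 contributes the boundary term).
Substituting f(x) = 2*x - 2, the right-hand side is ∫_0^4/3 (2*x - 2) v dx − 2·v(4/3).


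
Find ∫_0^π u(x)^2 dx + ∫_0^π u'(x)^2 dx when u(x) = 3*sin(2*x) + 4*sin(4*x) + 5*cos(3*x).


||u||_{H^1(0,π)}^2 = 1520/7 + 567*π/2

u'(x) = -15*sin(3*x) + 6*cos(2*x) + 16*cos(4*x).
Expand u² and (u')² and integrate term by term on (0, π), using: for integers n ≥ 1, ∫_0^π sin²(nx) dx = ∫_0^π cos²(nx) dx = π/2; for n ≠ n', ∫_0^π sin(nx)sin(n'x) dx = ∫_0^π cos(nx)cos(n'x) dx = 0; and by product-to-sum, ∫_0^π sin(nx)cos(n'x) dx = ½∫_0^π [sin((n+n')x) + sin((n−n')x)] dx, which is 0 when n+n' is even and 2n/(n²−n'²) when n+n' is odd (it need not vanish on (0, π)).
  u² squared terms: (3)²·∫sin(2x)² dx = 9·π/2 = 9*π/2;  (4)²·∫sin(4x)² dx = 16·π/2 = 8*π;  (5)²·∫cos(3x)² dx = 25·π/2 = 25*π/2.
  u² cross terms: 2·(3)·(4)·∫sin(2x)·sin(4x) dx = 24·(0) = 0;  2·(3)·(5)·∫sin(2x)·cos(3x) dx = 30·(-4/5) = -24;  2·(4)·(5)·∫sin(4x)·cos(3x) dx = 40·(8/7) = 320/7.
  So ∫_0^π u² dx = 9*π/2 + 8*π + 25*π/2 + 0 − 24 + 320/7 = 152/7 + 25*π.
  (u')² squared terms: (-15)²·∫sin(3x)² dx = 225·π/2 = 225*π/2;  (6)²·∫cos(2x)² dx = 36·π/2 = 18*π;  (16)²·∫cos(4x)² dx = 256·π/2 = 128*π.
  (u')² cross terms: 2·(-15)·(6)·∫sin(3x)·cos(2x) dx = -180·(6/5) = -216;  2·(-15)·(16)·∫sin(3x)·cos(4x) dx = -480·(-6/7) = 2880/7;  2·(6)·(16)·∫cos(2x)·cos(4x) dx = 192·(0) = 0.
  So ∫_0^π (u')² dx = 225*π/2 + 18*π + 128*π − 216 + 2880/7 + 0 = 1368/7 + 517*π/2.
||u||_{H^1}^2 = (152/7 + 25*π) + (1368/7 + 517*π/2) = 1520/7 + 567*π/2.


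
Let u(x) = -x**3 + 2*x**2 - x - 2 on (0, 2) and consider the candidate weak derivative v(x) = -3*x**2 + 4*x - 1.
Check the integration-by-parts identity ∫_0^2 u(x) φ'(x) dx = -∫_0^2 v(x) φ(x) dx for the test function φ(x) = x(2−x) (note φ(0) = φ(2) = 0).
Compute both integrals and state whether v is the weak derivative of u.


LHS = 4/5, RHS = 4/5. Yes, v = u' weakly.

u(x) = -x**3 + 2*x**2 - x - 2, classical derivative u'(x) = -3*x**2 + 4*x - 1.
φ(x) = x(2−x), so φ'(x) = 2 - 2*x.
Note φ(0) = φ(2) = 0, so the boundary term u·φ vanishes.
LHS = ∫_0^2 u(x) φ'(x) dx = ∫_0^2 (2*x^4 - 6*x^3 + 6*x^2 + 2*x - 4) dx. Term by term:
  ∫_0^2 2*x^4 dx = 64/5;  ∫_0^2 -6*x^3 dx = -24;  ∫_0^2 6*x^2 dx = 16;
  ∫_0^2 2*x dx = 4;  ∫_0^2 -4 dx = -8.
Sum: 64/5 − 24 + 16 + 4 − 8 = 4/5.
So LHS = 4/5.
∫_0^2 v(x) φ(x) dx = ∫_0^2 (3*x^4 - 10*x^3 + 9*x^2 - 2*x) dx. Term by term:
  ∫_0^2 3*x^4 dx = 96/5;  ∫_0^2 -10*x^3 dx = -40;  ∫_0^2 9*x^2 dx = 24;
  ∫_0^2 -2*x dx = -4.
Sum: 96/5 − 40 + 24 − 4 = -4/5.
So RHS = -∫_0^2 v(x) φ(x) dx = 4/5.
LHS = RHS, so the identity holds for this test φ.
Moreover u is smooth here and v(x) = u'(x) = -3*x**2 + 4*x - 1 pointwise, so the identity holds for every test function. Hence v is the weak derivative of u.


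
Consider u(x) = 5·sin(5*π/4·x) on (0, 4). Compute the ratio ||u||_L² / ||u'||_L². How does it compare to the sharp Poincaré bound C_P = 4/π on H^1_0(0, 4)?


||u||_L² / ||u'||_L² = 4/(5*π) < C_P = 4/π.

u(x) = 5·sin(5*π/4·x), so u'(x) = 25*π*cos(5*π*x/4)/4.
Writing u(x) = A·sin(kπx/L) with A = 5 and k = 5, use ∫_0^L sin²(kπx/L) dx = L/2 and ∫_0^L cos²(kπx/L) dx = L/2.
u² = 25·sin²(5*π/4·x) and (u')² = 625*π^2/16·cos²(5*π/4·x), and each of sin², cos² integrates to L/2 = 2 over (0, 4).
∫_0^4 u² dx = 50, so ||u||_L² = 5*sqrt(2).
∫_0^4 (u')² dx = 625*π^2/8, so ||u'||_L² = 25*sqrt(2)*π/4.
Ratio ||u||_L² / ||u'||_L² = 4/(5*π).
Sharp Poincaré constant on H^1_0(0, 4) is C_P = L/π = 4/π, achieved by sin(π/4·x).
This is the k = 5 harmonic; the ratio L/(kπ) is strictly less than C_P = L/π, consistent with the sharp inequality ||u||_L² ≤ C_P ||u'||_L².


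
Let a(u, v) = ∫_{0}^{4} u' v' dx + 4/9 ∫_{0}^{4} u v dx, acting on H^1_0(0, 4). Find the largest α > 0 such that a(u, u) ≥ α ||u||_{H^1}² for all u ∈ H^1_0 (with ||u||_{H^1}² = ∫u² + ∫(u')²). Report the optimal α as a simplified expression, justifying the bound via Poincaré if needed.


α = (64/9 + π^2)/(π^2 + 16)

Coercivity of a(·,·) on H^1_0(0, 4) means a(u, u) ≥ α ||u||_{H^1}² for every u ∈ H^1_0.
The interval has length L = 4, and Poincaré/coercivity depend only on L. Here a(u, u) = ∫(u')² + (4/9)·∫u².
Here 0 < c = 4/9 < 1. The condition a(u,u) ≥ α||u||_{H^1}² reads (1−α)∫(u')² ≥ (α−c)∫u². Any admissible α is ≤ 1 (rapidly oscillating u have ∫u²/∫(u')² → 0), and α = 1 would force 0 ≥ (1−c)∫u², impossible since c < 1; so 1−α > 0. By the sharp Poincaré inequality on H^1_0 of an interval of length L, ∫(u')² ≥ (π/L)²∫u² with equality for the first sine mode sin(π(x−x₀)/L) (x₀ the left endpoint), so the inequality holds for all u iff (1−α)(π/L)² ≥ α − c, i.e. α ≤ ((π/L)² + c)/((π/L)² + 1) = (1 + c(L/π)²)/(1 + (L/π)²). With (π/L)² = π^2/16 and c = 4/9, the largest admissible constant is α = ((π/L)² + c)/((π/L)² + 1).
Simplifying, α = (64/9 + π^2)/(π^2 + 16).


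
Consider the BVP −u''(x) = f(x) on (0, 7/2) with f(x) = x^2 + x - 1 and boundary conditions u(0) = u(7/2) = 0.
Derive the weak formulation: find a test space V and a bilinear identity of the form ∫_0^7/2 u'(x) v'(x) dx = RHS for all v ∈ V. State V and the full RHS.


V = H^1_0(0, 7/2) (so v(0) = v(7/2) = 0); weak form: ∫_0^7/2 u'v' dx = ∫_0^7/2 (x^2 + x - 1) v dx for all v ∈ V.

Multiply both sides by a test function v and integrate from 0 to 7/2:
  ∫_0^7/2 −u''(x) v(x) dx = ∫_0^7/2 f(x) v(x) dx.
Integrate the LHS by parts once:
  ∫_0^7/2 −u'' v dx = −[u'(x) v(x)]_0^7/2 + ∫_0^7/2 u'(x) v'(x) dx.
Thus ∫_0^7/2 u'(x) v'(x) dx = ∫_0^7/2 f(x) v(x) dx + [u'(x) v(x)]_0^7/2.
Choose V so that boundary terms are either known or forced to vanish.
u is Dirichlet: u(0) = u(7/2) = 0. Let V = H^1_0(0, 7/2); then v(0) = v(7/2) = 0, and [u' v]_0^7/2 = 0.
Weak formulation: find u (satisfying any essential BC) such that ∫_0^7/2 u'(x) v'(x) dx = ∫_0^7/2 f v dx for all v ∈ V.
Substituting f(x) = x^2 + x - 1, the right-hand side is ∫_0^7/2 (x^2 + x - 1) v dx.


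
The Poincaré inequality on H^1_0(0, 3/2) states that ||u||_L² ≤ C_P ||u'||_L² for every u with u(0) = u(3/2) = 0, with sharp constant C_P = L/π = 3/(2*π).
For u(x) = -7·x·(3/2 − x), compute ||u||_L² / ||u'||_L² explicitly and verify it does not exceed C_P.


||u||_L² / ||u'||_L² = 3*sqrt(10)/20 < C_P = 3/(2*π).

u(x) = -7·x·(3/2 − x), so u'(x) = 14*x - 21/2.
u(x) = -7·x·(3/2 − x) vanishes at x = 0 and x = 3/2, so u ∈ H^1_0(0, 3/2). Differentiate via the product rule and integrate the resulting polynomials term by term.
  ∫_0^3/2 u² dx = ∫_0^3/2 (49*x^4 - 147*x^3 + 441*x^2/4) dx. Term by term:
    ∫_0^3/2 49*x^4 dx = 11907/160;  ∫_0^3/2 -147*x^3 dx = -11907/64;  ∫_0^3/2 441*x^2/4 dx = 3969/32.
  Sum: 11907/160 − 11907/64 + 3969/32 = 3969/320.
  ∫_0^3/2 (u')² dx = ∫_0^3/2 (196*x^2 - 294*x + 441/4) dx. Term by term:
    ∫_0^3/2 196*x^2 dx = 441/2;  ∫_0^3/2 -294*x dx = -1323/4;  ∫_0^3/2 441/4 dx = 1323/8.
  Sum: 441/2 − 1323/4 + 1323/8 = 441/8.
∫_0^3/2 u² dx = 3969/320, so ||u||_L² = 63*sqrt(5)/40.
∫_0^3/2 (u')² dx = 441/8, so ||u'||_L² = 21*sqrt(2)/4.
Ratio ||u||_L² / ||u'||_L² = 3*sqrt(10)/20.
Sharp Poincaré constant on H^1_0(0, 3/2) is C_P = L/π = 3/(2*π), achieved by sin(2*π/3·x).
A polynomial bump cannot attain the sharp Poincaré constant (only the first sine eigenfunction does), so the ratio is strictly less than C_P, consistent with ||u||_L² ≤ C_P ||u'||_L².


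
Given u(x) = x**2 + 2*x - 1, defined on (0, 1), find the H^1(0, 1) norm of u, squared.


||u||_{H^1}^2 = 51/5

The H^1 norm (squared) on an interval (0, L) is
  ||u||_{H^1}^2 = ∫_0^L u(x)^2 dx + ∫_0^L u'(x)^2 dx.
Compute u'(x) = 2*x + 2.
Then u(x)^2 = x**4 + 4*x**3 + 2*x**2 - 4*x + 1 and u'(x)^2 = 4*x**2 + 8*x + 4.
Integrate each monomial from 0 to 1 using ∫_0^1 c·x^n dx = c·1^(n+1)/(n+1):
  ∫_0^1 u(x)^2 dx = ∫_0^1 (x^4 + 4*x^3 + 2*x^2 - 4*x + 1) dx. Term by term:
    ∫_0^1 x^4 dx = 1/5;  ∫_0^1 4*x^3 dx = 1;  ∫_0^1 2*x^2 dx = 2/3;
    ∫_0^1 -4*x dx = -2;  ∫_0^1 1 dx = 1.
  Sum: 1/5 + 1 + 2/3 − 2 + 1 = 13/15.
  ∫_0^1 u'(x)^2 dx = ∫_0^1 (4*x^2 + 8*x + 4) dx. Term by term:
    ∫_0^1 4*x^2 dx = 4/3;  ∫_0^1 8*x dx = 4;  ∫_0^1 4 dx = 4.
  Sum: 4/3 + 4 + 4 = 28/3.
Adding: ||u||_{H^1}^2 = 13/15 + 28/3 = 51/5.


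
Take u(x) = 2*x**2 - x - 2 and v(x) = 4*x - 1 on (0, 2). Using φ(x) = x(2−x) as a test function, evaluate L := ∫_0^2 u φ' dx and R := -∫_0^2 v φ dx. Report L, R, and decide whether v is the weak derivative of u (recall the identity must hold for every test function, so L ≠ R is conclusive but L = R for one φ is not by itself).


LHS = -4, RHS = -4. Yes, v = u' weakly.

u(x) = 2*x**2 - x - 2, classical derivative u'(x) = 4*x - 1.
φ(x) = x(2−x), so φ'(x) = 2 - 2*x.
Note φ(0) = φ(2) = 0, so the boundary term u·φ vanishes.
LHS = ∫_0^2 u(x) φ'(x) dx = ∫_0^2 (-4*x^3 + 6*x^2 + 2*x - 4) dx. Term by term:
  ∫_0^2 -4*x^3 dx = -16;  ∫_0^2 6*x^2 dx = 16;  ∫_0^2 2*x dx = 4;
  ∫_0^2 -4 dx = -8.
Sum: -16 + 16 + 4 − 8 = -4.
So LHS = -4.
∫_0^2 v(x) φ(x) dx = ∫_0^2 (-4*x^3 + 9*x^2 - 2*x) dx. Term by term:
  ∫_0^2 -4*x^3 dx = -16;  ∫_0^2 9*x^2 dx = 24;  ∫_0^2 -2*x dx = -4.
Sum: -16 + 24 − 4 = 4.
So RHS = -∫_0^2 v(x) φ(x) dx = -4.
LHS = RHS, so the identity holds for this test φ.
Moreover u is smooth here and v(x) = u'(x) = 4*x - 1 pointwise, so the identity holds for every test function. Hence v is the weak derivative of u.


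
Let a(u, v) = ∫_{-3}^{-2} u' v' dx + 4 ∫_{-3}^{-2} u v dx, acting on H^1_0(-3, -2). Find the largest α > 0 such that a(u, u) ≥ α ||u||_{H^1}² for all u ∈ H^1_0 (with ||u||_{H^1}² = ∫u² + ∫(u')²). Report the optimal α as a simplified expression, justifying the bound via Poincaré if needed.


α = 1

Coercivity of a(·,·) on H^1_0(-3, -2) means a(u, u) ≥ α ||u||_{H^1}² for every u ∈ H^1_0.
The interval has length L = 1, and Poincaré/coercivity depend only on L. Here a(u, u) = ∫(u')² + (4)·∫u².
Here c = 4 ≥ 1, so a(u,u) = ∫(u')² + c∫u² ≥ ∫(u')² + ∫u² = ||u||_{H^1}², i.e. α = 1 works. No larger α is possible: a(u,u) ≥ α||u||_{H^1}² means (1−α)∫(u')² ≥ (α−c)∫u², and for the modes u_n = sin(nπ(x−x₀)/L) (x₀ the left endpoint) one has ∫u_n²/∫(u_n')² = (L/(nπ))² → 0, so a(u_n,u_n)/||u_n||_{H^1}² → 1. Hence the optimal constant is α = 1.
Therefore α = 1.


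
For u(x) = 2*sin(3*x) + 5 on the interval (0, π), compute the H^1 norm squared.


||u||_{H^1(0,π)}^2 = 40/3 + 45*π

u'(x) = 6*cos(3*x).
Expand u² and (u')² and integrate term by term on (0, π), using: for integers n ≥ 1, ∫_0^π sin²(nx) dx = ∫_0^π cos²(nx) dx = π/2; for n ≠ n', ∫_0^π sin(nx)sin(n'x) dx = ∫_0^π cos(nx)cos(n'x) dx = 0; and by product-to-sum, ∫_0^π sin(nx)cos(n'x) dx = ½∫_0^π [sin((n+n')x) + sin((n−n')x)] dx, which is 0 when n+n' is even and 2n/(n²−n'²) when n+n' is odd (it need not vanish on (0, π)). For the constant mode: ∫_0^π 1 dx = π, ∫_0^π cos(nx) dx = 0, ∫_0^π sin(nx) dx = (1−(−1)^n)/n.
  u² squared terms: (5)²·∫1 dx = 25·π = 25*π;  (2)²·∫sin(3x)² dx = 4·π/2 = 2*π.
  u² cross terms: 2·(5)·(2)·∫1·sin(3x) dx = 20·(2/3) = 40/3.
  So ∫_0^π u² dx = 25*π + 2*π + 40/3 = 40/3 + 27*π.
  (u')² squared terms: (6)²·∫cos(3x)² dx = 36·π/2 = 18*π.
  So ∫_0^π (u')² dx = 18*π.
||u||_{H^1}^2 = (40/3 + 27*π) + (18*π) = 40/3 + 45*π.


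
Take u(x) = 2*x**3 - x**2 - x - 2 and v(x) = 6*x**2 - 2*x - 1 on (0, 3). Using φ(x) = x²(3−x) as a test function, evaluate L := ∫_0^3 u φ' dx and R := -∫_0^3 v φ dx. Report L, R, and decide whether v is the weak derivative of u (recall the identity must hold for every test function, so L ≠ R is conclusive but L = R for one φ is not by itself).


LHS = -459/4, RHS = -459/4. Yes, v = u' weakly.

u(x) = 2*x**3 - x**2 - x - 2, classical derivative u'(x) = 6*x**2 - 2*x - 1.
φ(x) = x²(3−x), so φ'(x) = 3*x*(2 - x).
Note φ(0) = φ(3) = 0, so the boundary term u·φ vanishes.
LHS = ∫_0^3 u(x) φ'(x) dx = ∫_0^3 (-6*x^5 + 15*x^4 - 3*x^3 - 12*x) dx. Term by term:
  ∫_0^3 -6*x^5 dx = -729;  ∫_0^3 15*x^4 dx = 729;  ∫_0^3 -3*x^3 dx = -243/4;
  ∫_0^3 -12*x dx = -54.
Sum: -729 + 729 − 243/4 − 54 = -459/4.
So LHS = -459/4.
∫_0^3 v(x) φ(x) dx = ∫_0^3 (-6*x^5 + 20*x^4 - 5*x^3 - 3*x^2) dx. Term by term:
  ∫_0^3 -6*x^5 dx = -729;  ∫_0^3 20*x^4 dx = 972;  ∫_0^3 -5*x^3 dx = -405/4;
  ∫_0^3 -3*x^2 dx = -27.
Sum: -729 + 972 − 405/4 − 27 = 459/4.
So RHS = -∫_0^3 v(x) φ(x) dx = -459/4.
LHS = RHS, so the identity holds for this test φ.
Moreover u is smooth here and v(x) = u'(x) = 6*x**2 - 2*x - 1 pointwise, so the identity holds for every test function. Hence v is the weak derivative of u.


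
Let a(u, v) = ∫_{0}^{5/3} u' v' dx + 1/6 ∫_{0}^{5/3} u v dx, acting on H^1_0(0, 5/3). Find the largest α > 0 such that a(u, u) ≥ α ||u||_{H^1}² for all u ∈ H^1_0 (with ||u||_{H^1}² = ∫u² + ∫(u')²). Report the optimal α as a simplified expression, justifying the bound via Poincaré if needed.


α = (25 + 54*π^2)/(6*(25 + 9*π^2))

Coercivity of a(·,·) on H^1_0(0, 5/3) means a(u, u) ≥ α ||u||_{H^1}² for every u ∈ H^1_0.
The interval has length L = 5/3, and Poincaré/coercivity depend only on L. Here a(u, u) = ∫(u')² + (1/6)·∫u².
Here 0 < c = 1/6 < 1. The condition a(u,u) ≥ α||u||_{H^1}² reads (1−α)∫(u')² ≥ (α−c)∫u². Any admissible α is ≤ 1 (rapidly oscillating u have ∫u²/∫(u')² → 0), and α = 1 would force 0 ≥ (1−c)∫u², impossible since c < 1; so 1−α > 0. By the sharp Poincaré inequality on H^1_0 of an interval of length L, ∫(u')² ≥ (π/L)²∫u² with equality for the first sine mode sin(π(x−x₀)/L) (x₀ the left endpoint), so the inequality holds for all u iff (1−α)(π/L)² ≥ α − c, i.e. α ≤ ((π/L)² + c)/((π/L)² + 1) = (1 + c(L/π)²)/(1 + (L/π)²). With (π/L)² = 9*π^2/25 and c = 1/6, the largest admissible constant is α = ((π/L)² + c)/((π/L)² + 1).
Simplifying, α = (25 + 54*π^2)/(6*(25 + 9*π^2)).


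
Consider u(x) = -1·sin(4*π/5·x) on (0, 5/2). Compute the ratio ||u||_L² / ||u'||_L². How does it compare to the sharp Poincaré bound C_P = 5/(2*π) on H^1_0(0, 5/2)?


||u||_L² / ||u'||_L² = 5/(4*π) < C_P = 5/(2*π).

u(x) = -1·sin(4*π/5·x), so u'(x) = -4*π*cos(4*π*x/5)/5.
Writing u(x) = A·sin(kπx/L) with A = -1 and k = 2, use ∫_0^L sin²(kπx/L) dx = L/2 and ∫_0^L cos²(kπx/L) dx = L/2.
u² = 1·sin²(4*π/5·x) and (u')² = 16*π^2/25·cos²(4*π/5·x), and each of sin², cos² integrates to L/2 = 5/4 over (0, 5/2).
∫_0^5/2 u² dx = 5/4, so ||u||_L² = sqrt(5)/2.
∫_0^5/2 (u')² dx = 4*π^2/5, so ||u'||_L² = 2*sqrt(5)*π/5.
Ratio ||u||_L² / ||u'||_L² = 5/(4*π).
Sharp Poincaré constant on H^1_0(0, 5/2) is C_P = L/π = 5/(2*π), achieved by sin(2*π/5·x).
This is the k = 2 harmonic; the ratio L/(kπ) is strictly less than C_P = L/π, consistent with the sharp inequality ||u||_L² ≤ C_P ||u'||_L².


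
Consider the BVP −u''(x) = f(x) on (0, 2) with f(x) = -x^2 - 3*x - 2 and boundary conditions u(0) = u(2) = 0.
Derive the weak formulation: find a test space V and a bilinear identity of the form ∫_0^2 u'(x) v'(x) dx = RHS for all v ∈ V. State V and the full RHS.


V = H^1_0(0, 2) (so v(0) = v(2) = 0); weak form: ∫_0^2 u'v' dx = ∫_0^2 (-x^2 - 3*x - 2) v dx for all v ∈ V.

Multiply both sides by a test function v and integrate from 0 to 2:
  ∫_0^2 −u''(x) v(x) dx = ∫_0^2 f(x) v(x) dx.
Integrate the LHS by parts once:
  ∫_0^2 −u'' v dx = −[u'(x) v(x)]_0^2 + ∫_0^2 u'(x) v'(x) dx.
Thus ∫_0^2 u'(x) v'(x) dx = ∫_0^2 f(x) v(x) dx + [u'(x) v(x)]_0^2.
Choose V so that boundary terms are either known or forced to vanish.
u is Dirichlet: u(0) = u(2) = 0. Let V = H^1_0(0, 2); then v(0) = v(2) = 0, and [u' v]_0^2 = 0.
Weak formulation: find u (satisfying any essential BC) such that ∫_0^2 u'(x) v'(x) dx = ∫_0^2 f v dx for all v ∈ V.
Substituting f(x) = -x^2 - 3*x - 2, the right-hand side is ∫_0^2 (-x^2 - 3*x - 2) v dx.


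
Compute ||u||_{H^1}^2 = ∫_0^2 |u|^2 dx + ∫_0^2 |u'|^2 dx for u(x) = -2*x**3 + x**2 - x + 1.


||u||_{H^1}^2 = 7544/35

The H^1 norm (squared) on an interval (0, L) is
  ||u||_{H^1}^2 = ∫_0^L u(x)^2 dx + ∫_0^L u'(x)^2 dx.
Compute u'(x) = -6*x**2 + 2*x - 1.
Then u(x)^2 = 4*x**6 - 4*x**5 + 5*x**4 - 6*x**3 + 3*x**2 - 2*x + 1 and u'(x)^2 = 36*x**4 - 24*x**3 + 16*x**2 - 4*x + 1.
Integrate each monomial from 0 to 2 using ∫_0^2 c·x^n dx = c·2^(n+1)/(n+1):
  ∫_0^2 u(x)^2 dx = ∫_0^2 (4*x^6 - 4*x^5 + 5*x^4 - 6*x^3 + 3*x^2 - 2*x + 1) dx. Term by term:
    ∫_0^2 4*x^6 dx = 512/7;  ∫_0^2 -4*x^5 dx = -128/3;  ∫_0^2 5*x^4 dx = 32;
    ∫_0^2 -6*x^3 dx = -24;  ∫_0^2 3*x^2 dx = 8;  ∫_0^2 -2*x dx = -4;
    ∫_0^2 1 dx = 2.
  Sum: 512/7 − 128/3 + 32 − 24 + 8 − 4 + 2 = 934/21.
  ∫_0^2 u'(x)^2 dx = ∫_0^2 (36*x^4 - 24*x^3 + 16*x^2 - 4*x + 1) dx. Term by term:
    ∫_0^2 36*x^4 dx = 1152/5;  ∫_0^2 -24*x^3 dx = -96;  ∫_0^2 16*x^2 dx = 128/3;
    ∫_0^2 -4*x dx = -8;  ∫_0^2 1 dx = 2.
  Sum: 1152/5 − 96 + 128/3 − 8 + 2 = 2566/15.
Adding: ||u||_{H^1}^2 = 934/21 + 2566/15 = 7544/35.


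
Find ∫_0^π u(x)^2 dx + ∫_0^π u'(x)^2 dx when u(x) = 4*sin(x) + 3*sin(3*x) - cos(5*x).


||u||_{H^1(0,π)}^2 = 74*π

u'(x) = 5*sin(5*x) + 4*cos(x) + 9*cos(3*x).
Expand u² and (u')² and integrate term by term on (0, π), using: for integers n ≥ 1, ∫_0^π sin²(nx) dx = ∫_0^π cos²(nx) dx = π/2; for n ≠ n', ∫_0^π sin(nx)sin(n'x) dx = ∫_0^π cos(nx)cos(n'x) dx = 0; and by product-to-sum, ∫_0^π sin(nx)cos(n'x) dx = ½∫_0^π [sin((n+n')x) + sin((n−n')x)] dx, which is 0 when n+n' is even and 2n/(n²−n'²) when n+n' is odd (it need not vanish on (0, π)).
  u² squared terms: (-1)²·∫cos(5x)² dx = 1·π/2 = π/2;  (3)²·∫sin(3x)² dx = 9·π/2 = 9*π/2;  (4)²·∫sin(x)² dx = 16·π/2 = 8*π.
  u² cross terms: 2·(-1)·(3)·∫cos(5x)·sin(3x) dx = -6·(0) = 0;  2·(-1)·(4)·∫cos(5x)·sin(x) dx = -8·(0) = 0;  2·(3)·(4)·∫sin(3x)·sin(x) dx = 24·(0) = 0.
  So ∫_0^π u² dx = π/2 + 9*π/2 + 8*π + 0 + 0 + 0 = 13*π.
  (u')² squared terms: (4)²·∫cos(x)² dx = 16·π/2 = 8*π;  (5)²·∫sin(5x)² dx = 25·π/2 = 25*π/2;  (9)²·∫cos(3x)² dx = 81·π/2 = 81*π/2.
  (u')² cross terms: 2·(4)·(5)·∫cos(x)·sin(5x) dx = 40·(0) = 0;  2·(4)·(9)·∫cos(x)·cos(3x) dx = 72·(0) = 0;  2·(5)·(9)·∫sin(5x)·cos(3x) dx = 90·(0) = 0.
  So ∫_0^π (u')² dx = 8*π + 25*π/2 + 81*π/2 + 0 + 0 + 0 = 61*π.
||u||_{H^1}^2 = (13*π) + (61*π) = 74*π.


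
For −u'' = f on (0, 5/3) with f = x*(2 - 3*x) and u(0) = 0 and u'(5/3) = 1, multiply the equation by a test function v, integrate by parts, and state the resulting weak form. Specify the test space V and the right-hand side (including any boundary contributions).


V = {v ∈ H^1(0, 5/3) : v(0) = 0} (test functions vanish at x = 0 where u is specified); weak form: ∫_0^5/3 u'v' dx = ∫_0^5/3 (x*(2 - 3*x)) v dx + v(5/3) for all v ∈ V.

Multiply both sides by a test function v and integrate from 0 to 5/3:
  ∫_0^5/3 −u''(x) v(x) dx = ∫_0^5/3 f(x) v(x) dx.
Integrate the LHS by parts once:
  ∫_0^5/3 −u'' v dx = −[u'(x) v(x)]_0^5/3 + ∫_0^5/3 u'(x) v'(x) dx.
Thus ∫_0^5/3 u'(x) v'(x) dx = ∫_0^5/3 f(x) v(x) dx + [u'(x) v(x)]_0^5/3.
Choose V so that boundary terms are either known or forced to vanish.
Mixed BC: u(0) = 0 (Dirichlet) and u'(5/3) = 1 (Neumann). Define V = {v ∈ H^1(0, 5/3) : v(0) = 0}. Then [u' v]_0^5/3 = u'(5/3)·v(5/3) − u'(0)·0 = v(5/3).
Weak formulation: find u (satisfying any essential BC) such that ∫_0^5/3 u'(x) v'(x) dx = ∫_0^5/3 f v dx + v(5/3) for all v ∈ V (Dirichlet at 0 absorbed into V; Neumann datum at x = 5/3 contributes the boundary term).
Substituting f(x) = x*(2 - 3*x), the right-hand side is ∫_0^5/3 (x*(2 - 3*x)) v dx + v(5/3).


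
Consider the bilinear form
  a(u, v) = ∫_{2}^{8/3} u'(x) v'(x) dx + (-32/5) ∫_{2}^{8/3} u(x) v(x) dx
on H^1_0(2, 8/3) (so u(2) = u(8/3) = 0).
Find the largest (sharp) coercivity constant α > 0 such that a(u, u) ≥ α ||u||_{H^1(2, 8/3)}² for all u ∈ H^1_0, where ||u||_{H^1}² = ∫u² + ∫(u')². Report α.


α = (-128 + 45*π^2)/(5*(4 + 9*π^2))

Coercivity of a(·,·) on H^1_0(2, 8/3) means a(u, u) ≥ α ||u||_{H^1}² for every u ∈ H^1_0.
The interval has length L = 2/3, and Poincaré/coercivity depend only on L. Here a(u, u) = ∫(u')² + (-32/5)·∫u².
Here c = -32/5 < 0 with |c| < (π/L)² = 9*π^2/4, so coercivity still holds. The condition a(u,u) ≥ α||u||_{H^1}² reads (1−α)∫(u')² ≥ (α−c)∫u². Any admissible α is ≤ 1 (rapidly oscillating u have ∫u²/∫(u')² → 0), and α = 1 would force 0 ≥ (1−c)∫u², impossible since c < 1; so 1−α > 0. By the sharp Poincaré inequality on H^1_0 of an interval of length L, ∫(u')² ≥ (π/L)²∫u² with equality for the first sine mode sin(π(x−x₀)/L) (x₀ the left endpoint), so the inequality holds for all u iff (1−α)(π/L)² ≥ α − c, i.e. α ≤ ((π/L)² + c)/((π/L)² + 1) = (1 + c(L/π)²)/(1 + (L/π)²). (Direct route, valid since c ≤ 0: Poincaré gives c∫u² ≥ c(L/π)²∫(u')², so a(u,u) ≥ (1 + c(L/π)²)∫(u')², while ||u||_{H^1}² ≤ (1 + (L/π)²)∫(u')²; dividing yields the same α.) With (π/L)² = 9*π^2/4 and c = -32/5, the largest admissible constant is α = ((π/L)² + c)/((π/L)² + 1).
Simplifying, α = (-128 + 45*π^2)/(5*(4 + 9*π^2)).


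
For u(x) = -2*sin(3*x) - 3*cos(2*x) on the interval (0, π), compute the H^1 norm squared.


||u||_{H^1(0,π)}^2 = 72 + 85*π/2

u'(x) = 6*sin(2*x) - 6*cos(3*x).
Expand u² and (u')² and integrate term by term on (0, π), using: for integers n ≥ 1, ∫_0^π sin²(nx) dx = ∫_0^π cos²(nx) dx = π/2; for n ≠ n', ∫_0^π sin(nx)sin(n'x) dx = ∫_0^π cos(nx)cos(n'x) dx = 0; and by product-to-sum, ∫_0^π sin(nx)cos(n'x) dx = ½∫_0^π [sin((n+n')x) + sin((n−n')x)] dx, which is 0 when n+n' is even and 2n/(n²−n'²) when n+n' is odd (it need not vanish on (0, π)).
  u² squared terms: (-3)²·∫cos(2x)² dx = 9·π/2 = 9*π/2;  (-2)²·∫sin(3x)² dx = 4·π/2 = 2*π.
  u² cross terms: 2·(-3)·(-2)·∫cos(2x)·sin(3x) dx = 12·(6/5) = 72/5.
  So ∫_0^π u² dx = 9*π/2 + 2*π + 72/5 = 72/5 + 13*π/2.
  (u')² squared terms: (-6)²·∫cos(3x)² dx = 36·π/2 = 18*π;  (6)²·∫sin(2x)² dx = 36·π/2 = 18*π.
  (u')² cross terms: 2·(-6)·(6)·∫cos(3x)·sin(2x) dx = -72·(-4/5) = 288/5.
  So ∫_0^π (u')² dx = 18*π + 18*π + 288/5 = 288/5 + 36*π.
||u||_{H^1}^2 = (72/5 + 13*π/2) + (288/5 + 36*π) = 72 + 85*π/2.


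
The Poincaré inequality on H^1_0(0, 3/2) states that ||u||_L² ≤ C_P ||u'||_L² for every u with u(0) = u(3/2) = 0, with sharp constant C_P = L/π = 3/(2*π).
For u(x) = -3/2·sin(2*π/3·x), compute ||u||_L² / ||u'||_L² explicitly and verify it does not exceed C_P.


||u||_L² / ||u'||_L² = 3/(2*π) = C_P.

u(x) = -3/2·sin(2*π/3·x), so u'(x) = -π*cos(2*π*x/3).
Writing u(x) = A·sin(kπx/L) with A = -3/2 and k = 1, use ∫_0^L sin²(kπx/L) dx = L/2 and ∫_0^L cos²(kπx/L) dx = L/2.
u² = 9/4·sin²(2*π/3·x) and (u')² = π^2·cos²(2*π/3·x), and each of sin², cos² integrates to L/2 = 3/4 over (0, 3/2).
∫_0^3/2 u² dx = 27/16, so ||u||_L² = 3*sqrt(3)/4.
∫_0^3/2 (u')² dx = 3*π^2/4, so ||u'||_L² = sqrt(3)*π/2.
Ratio ||u||_L² / ||u'||_L² = 3/(2*π).
Sharp Poincaré constant on H^1_0(0, 3/2) is C_P = L/π = 3/(2*π), achieved by sin(2*π/3·x).
This is the k = 1 eigenfunction (up to amplitude), so the ratio equals the sharp Poincaré constant exactly.


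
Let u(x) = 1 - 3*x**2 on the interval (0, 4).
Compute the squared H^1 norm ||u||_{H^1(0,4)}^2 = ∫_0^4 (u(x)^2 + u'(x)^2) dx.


||u||_{H^1}^2 = 12436/5

The H^1 norm (squared) on an interval (0, L) is
  ||u||_{H^1}^2 = ∫_0^L u(x)^2 dx + ∫_0^L u'(x)^2 dx.
Compute u'(x) = -6*x.
Then u(x)^2 = 9*x**4 - 6*x**2 + 1 and u'(x)^2 = 36*x**2.
Integrate each monomial from 0 to 4 using ∫_0^4 c·x^n dx = c·4^(n+1)/(n+1):
  ∫_0^4 u(x)^2 dx = ∫_0^4 (9*x^4 - 6*x^2 + 1) dx. Term by term:
    ∫_0^4 9*x^4 dx = 9216/5;  ∫_0^4 -6*x^2 dx = -128;  ∫_0^4 1 dx = 4.
  Sum: 9216/5 − 128 + 4 = 8596/5.
  ∫_0^4 u'(x)^2 dx = ∫_0^4 (36*x^2) dx. Term by term:
    ∫_0^4 36*x^2 dx = 768.
Adding: ||u||_{H^1}^2 = 8596/5 + 768 = 12436/5.


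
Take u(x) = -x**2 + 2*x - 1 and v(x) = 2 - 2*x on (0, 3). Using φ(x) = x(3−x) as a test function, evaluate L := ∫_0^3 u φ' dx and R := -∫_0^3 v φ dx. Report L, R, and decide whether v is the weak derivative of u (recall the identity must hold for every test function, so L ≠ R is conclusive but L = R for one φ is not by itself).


LHS = 9/2, RHS = 9/2. Yes, v = u' weakly.

u(x) = -x**2 + 2*x - 1, classical derivative u'(x) = 2 - 2*x.
φ(x) = x(3−x), so φ'(x) = 3 - 2*x.
Note φ(0) = φ(3) = 0, so the boundary term u·φ vanishes.
LHS = ∫_0^3 u(x) φ'(x) dx = ∫_0^3 (2*x^3 - 7*x^2 + 8*x - 3) dx. Term by term:
  ∫_0^3 2*x^3 dx = 81/2;  ∫_0^3 -7*x^2 dx = -63;  ∫_0^3 8*x dx = 36;
  ∫_0^3 -3 dx = -9.
Sum: 81/2 − 63 + 36 − 9 = 9/2.
So LHS = 9/2.
∫_0^3 v(x) φ(x) dx = ∫_0^3 (2*x^3 - 8*x^2 + 6*x) dx. Term by term:
  ∫_0^3 2*x^3 dx = 81/2;  ∫_0^3 -8*x^2 dx = -72;  ∫_0^3 6*x dx = 27.
Sum: 81/2 − 72 + 27 = -9/2.
So RHS = -∫_0^3 v(x) φ(x) dx = 9/2.
LHS = RHS, so the identity holds for this test φ.
Moreover u is smooth here and v(x) = u'(x) = 2 - 2*x pointwise, so the identity holds for every test function. Hence v is the weak derivative of u.


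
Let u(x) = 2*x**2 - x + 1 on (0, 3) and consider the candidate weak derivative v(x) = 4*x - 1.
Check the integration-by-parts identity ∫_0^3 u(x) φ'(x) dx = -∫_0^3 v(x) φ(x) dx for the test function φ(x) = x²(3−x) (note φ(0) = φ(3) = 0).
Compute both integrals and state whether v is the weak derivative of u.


LHS = -837/20, RHS = -837/20. Yes, v = u' weakly.

u(x) = 2*x**2 - x + 1, classical derivative u'(x) = 4*x - 1.
φ(x) = x²(3−x), so φ'(x) = 3*x*(2 - x).
Note φ(0) = φ(3) = 0, so the boundary term u·φ vanishes.
LHS = ∫_0^3 u(x) φ'(x) dx = ∫_0^3 (-6*x^4 + 15*x^3 - 9*x^2 + 6*x) dx. Term by term:
  ∫_0^3 -6*x^4 dx = -1458/5;  ∫_0^3 15*x^3 dx = 1215/4;  ∫_0^3 -9*x^2 dx = -81;
  ∫_0^3 6*x dx = 27.
Sum: -1458/5 + 1215/4 − 81 + 27 = -837/20.
So LHS = -837/20.
∫_0^3 v(x) φ(x) dx = ∫_0^3 (-4*x^4 + 13*x^3 - 3*x^2) dx. Term by term:
  ∫_0^3 -4*x^4 dx = -972/5;  ∫_0^3 13*x^3 dx = 1053/4;  ∫_0^3 -3*x^2 dx = -27.
Sum: -972/5 + 1053/4 − 27 = 837/20.
So RHS = -∫_0^3 v(x) φ(x) dx = -837/20.
LHS = RHS, so the identity holds for this test φ.
Moreover u is smooth here and v(x) = u'(x) = 4*x - 1 pointwise, so the identity holds for every test function. Hence v is the weak derivative of u.


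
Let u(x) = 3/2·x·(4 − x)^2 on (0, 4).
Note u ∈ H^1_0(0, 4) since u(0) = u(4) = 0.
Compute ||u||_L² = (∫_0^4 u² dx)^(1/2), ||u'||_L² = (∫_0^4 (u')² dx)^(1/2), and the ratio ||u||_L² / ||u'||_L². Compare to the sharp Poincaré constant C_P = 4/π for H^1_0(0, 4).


||u||_L² / ||u'||_L² = 2*sqrt(14)/7 < C_P = 4/π.

u(x) = 3/2·x·(4 − x)^2, so u'(x) = 3*(x/2 - 2)*(3*x - 4).
u(x) = 3/2·x·(4 − x)^2 vanishes at x = 0 and x = 4, so u ∈ H^1_0(0, 4). Differentiate via the product rule and integrate the resulting polynomials term by term.
  ∫_0^4 u² dx = ∫_0^4 (9*x^6/4 - 36*x^5 + 216*x^4 - 576*x^3 + 576*x^2) dx. Term by term:
    ∫_0^4 9*x^6/4 dx = 36864/7;  ∫_0^4 -36*x^5 dx = -24576;  ∫_0^4 216*x^4 dx = 221184/5;
    ∫_0^4 -576*x^3 dx = -36864;  ∫_0^4 576*x^2 dx = 12288.
  Sum: 36864/7 − 24576 + 221184/5 − 36864 + 12288 = 12288/35.
  ∫_0^4 (u')² dx = ∫_0^4 (81*x^4/4 - 216*x^3 + 792*x^2 - 1152*x + 576) dx. Term by term:
    ∫_0^4 81*x^4/4 dx = 20736/5;  ∫_0^4 -216*x^3 dx = -13824;  ∫_0^4 792*x^2 dx = 16896;
    ∫_0^4 -1152*x dx = -9216;  ∫_0^4 576 dx = 2304.
  Sum: 20736/5 − 13824 + 16896 − 9216 + 2304 = 1536/5.
∫_0^4 u² dx = 12288/35, so ||u||_L² = 64*sqrt(105)/35.
∫_0^4 (u')² dx = 1536/5, so ||u'||_L² = 16*sqrt(30)/5.
Ratio ||u||_L² / ||u'||_L² = 2*sqrt(14)/7.
Sharp Poincaré constant on H^1_0(0, 4) is C_P = L/π = 4/π, achieved by sin(π/4·x).
A polynomial bump cannot attain the sharp Poincaré constant (only the first sine eigenfunction does), so the ratio is strictly less than C_P, consistent with ||u||_L² ≤ C_P ||u'||_L².


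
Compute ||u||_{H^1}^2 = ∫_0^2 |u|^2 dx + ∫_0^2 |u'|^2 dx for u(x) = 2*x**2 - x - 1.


||u||_{H^1}^2 = 544/15

The H^1 norm (squared) on an interval (0, L) is
  ||u||_{H^1}^2 = ∫_0^L u(x)^2 dx + ∫_0^L u'(x)^2 dx.
Compute u'(x) = 4*x - 1.
Then u(x)^2 = 4*x**4 - 4*x**3 - 3*x**2 + 2*x + 1 and u'(x)^2 = 16*x**2 - 8*x + 1.
Integrate each monomial from 0 to 2 using ∫_0^2 c·x^n dx = c·2^(n+1)/(n+1):
  ∫_0^2 u(x)^2 dx = ∫_0^2 (4*x^4 - 4*x^3 - 3*x^2 + 2*x + 1) dx. Term by term:
    ∫_0^2 4*x^4 dx = 128/5;  ∫_0^2 -4*x^3 dx = -16;  ∫_0^2 -3*x^2 dx = -8;
    ∫_0^2 2*x dx = 4;  ∫_0^2 1 dx = 2.
  Sum: 128/5 − 16 − 8 + 4 + 2 = 38/5.
  ∫_0^2 u'(x)^2 dx = ∫_0^2 (16*x^2 - 8*x + 1) dx. Term by term:
    ∫_0^2 16*x^2 dx = 128/3;  ∫_0^2 -8*x dx = -16;  ∫_0^2 1 dx = 2.
  Sum: 128/3 − 16 + 2 = 86/3.
Adding: ||u||_{H^1}^2 = 38/5 + 86/3 = 544/15.


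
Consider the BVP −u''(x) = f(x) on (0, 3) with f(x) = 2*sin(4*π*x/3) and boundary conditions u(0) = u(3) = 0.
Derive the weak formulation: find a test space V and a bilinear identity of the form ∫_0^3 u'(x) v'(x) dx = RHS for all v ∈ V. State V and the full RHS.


V = H^1_0(0, 3) (so v(0) = v(3) = 0); weak form: ∫_0^3 u'v' dx = ∫_0^3 (2*sin(4*π*x/3)) v dx for all v ∈ V.

Multiply both sides by a test function v and integrate from 0 to 3:
  ∫_0^3 −u''(x) v(x) dx = ∫_0^3 f(x) v(x) dx.
Integrate the LHS by parts once:
  ∫_0^3 −u'' v dx = −[u'(x) v(x)]_0^3 + ∫_0^3 u'(x) v'(x) dx.
Thus ∫_0^3 u'(x) v'(x) dx = ∫_0^3 f(x) v(x) dx + [u'(x) v(x)]_0^3.
Choose V so that boundary terms are either known or forced to vanish.
u is Dirichlet: u(0) = u(3) = 0. Let V = H^1_0(0, 3); then v(0) = v(3) = 0, and [u' v]_0^3 = 0.
Weak formulation: find u (satisfying any essential BC) such that ∫_0^3 u'(x) v'(x) dx = ∫_0^3 f v dx for all v ∈ V.
Substituting f(x) = 2*sin(4*π*x/3), the right-hand side is ∫_0^3 (2*sin(4*π*x/3)) v dx.


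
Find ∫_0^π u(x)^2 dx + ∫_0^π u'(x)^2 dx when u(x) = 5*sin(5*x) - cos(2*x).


||u||_{H^1(0,π)}^2 = -500/21 + 655*π/2

u'(x) = 2*sin(2*x) + 25*cos(5*x).
Expand u² and (u')² and integrate term by term on (0, π), using: for integers n ≥ 1, ∫_0^π sin²(nx) dx = ∫_0^π cos²(nx) dx = π/2; for n ≠ n', ∫_0^π sin(nx)sin(n'x) dx = ∫_0^π cos(nx)cos(n'x) dx = 0; and by product-to-sum, ∫_0^π sin(nx)cos(n'x) dx = ½∫_0^π [sin((n+n')x) + sin((n−n')x)] dx, which is 0 when n+n' is even and 2n/(n²−n'²) when n+n' is odd (it need not vanish on (0, π)).
  u² squared terms: (-1)²·∫cos(2x)² dx = 1·π/2 = π/2;  (5)²·∫sin(5x)² dx = 25·π/2 = 25*π/2.
  u² cross terms: 2·(-1)·(5)·∫cos(2x)·sin(5x) dx = -10·(10/21) = -100/21.
  So ∫_0^π u² dx = π/2 + 25*π/2 − 100/21 = -100/21 + 13*π.
  (u')² squared terms: (2)²·∫sin(2x)² dx = 4·π/2 = 2*π;  (25)²·∫cos(5x)² dx = 625·π/2 = 625*π/2.
  (u')² cross terms: 2·(2)·(25)·∫sin(2x)·cos(5x) dx = 100·(-4/21) = -400/21.
  So ∫_0^π (u')² dx = 2*π + 625*π/2 − 400/21 = -400/21 + 629*π/2.
||u||_{H^1}^2 = (-100/21 + 13*π) + (-400/21 + 629*π/2) = -500/21 + 655*π/2.


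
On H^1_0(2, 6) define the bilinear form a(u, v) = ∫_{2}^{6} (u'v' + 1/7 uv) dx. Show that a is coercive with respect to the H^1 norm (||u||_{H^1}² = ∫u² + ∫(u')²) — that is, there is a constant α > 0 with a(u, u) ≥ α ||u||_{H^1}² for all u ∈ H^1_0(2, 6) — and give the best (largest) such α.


α = (16/7 + π^2)/(π^2 + 16)

Coercivity of a(·,·) on H^1_0(2, 6) means a(u, u) ≥ α ||u||_{H^1}² for every u ∈ H^1_0.
The interval has length L = 4, and Poincaré/coercivity depend only on L. Here a(u, u) = ∫(u')² + (1/7)·∫u².
Here 0 < c = 1/7 < 1. The condition a(u,u) ≥ α||u||_{H^1}² reads (1−α)∫(u')² ≥ (α−c)∫u². Any admissible α is ≤ 1 (rapidly oscillating u have ∫u²/∫(u')² → 0), and α = 1 would force 0 ≥ (1−c)∫u², impossible since c < 1; so 1−α > 0. By the sharp Poincaré inequality on H^1_0 of an interval of length L, ∫(u')² ≥ (π/L)²∫u² with equality for the first sine mode sin(π(x−x₀)/L) (x₀ the left endpoint), so the inequality holds for all u iff (1−α)(π/L)² ≥ α − c, i.e. α ≤ ((π/L)² + c)/((π/L)² + 1) = (1 + c(L/π)²)/(1 + (L/π)²). With (π/L)² = π^2/16 and c = 1/7, the largest admissible constant is α = ((π/L)² + c)/((π/L)² + 1).
Simplifying, α = (16/7 + π^2)/(π^2 + 16).


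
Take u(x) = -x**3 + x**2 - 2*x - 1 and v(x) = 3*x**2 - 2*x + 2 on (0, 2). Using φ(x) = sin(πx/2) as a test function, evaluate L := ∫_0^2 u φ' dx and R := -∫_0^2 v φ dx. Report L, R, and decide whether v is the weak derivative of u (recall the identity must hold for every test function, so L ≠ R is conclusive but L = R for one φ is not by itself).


LHS = -96/π^3 + 24/π, RHS = -24/π + 96/π^3. No, v is not the weak derivative of u.

u(x) = -x**3 + x**2 - 2*x - 1, classical derivative u'(x) = -3*x**2 + 2*x - 2.
φ(x) = sin(πx/2), so φ'(x) = π*cos(π*x/2)/2.
Note φ(0) = φ(2) = 0, so the boundary term u·φ vanishes.
LHS = ∫_0^2 u(x) φ'(x) dx = ∫_0^2 (-π*x^3*cos(π*x/2)/2 + π*x^2*cos(π*x/2)/2 - π*x*cos(π*x/2) - π*cos(π*x/2)/2) dx. Term by term:
  ∫_0^2 -π*cos(π*x/2)/2 dx = 0;  ∫_0^2 π*x^2*cos(π*x/2)/2 dx = -8/π;  ∫_0^2 -π*x*cos(π*x/2) dx = 8/π;
  ∫_0^2 -π*x^3*cos(π*x/2)/2 dx = -96/π^3 + 24/π.
Sum: 0 − 8/π + 8/π + -96/π^3 + 24/π = -96/π^3 + 24/π.
So LHS = -96/π^3 + 24/π.
∫_0^2 v(x) φ(x) dx = ∫_0^2 (3*x^2*sin(π*x/2) - 2*x*sin(π*x/2) + 2*sin(π*x/2)) dx. Term by term:
  ∫_0^2 2*sin(π*x/2) dx = 8/π;  ∫_0^2 -2*x*sin(π*x/2) dx = -8/π;  ∫_0^2 3*x^2*sin(π*x/2) dx = -96/π^3 + 24/π.
Sum: 8/π − 8/π + -96/π^3 + 24/π = -96/π^3 + 24/π.
So RHS = -∫_0^2 v(x) φ(x) dx = -24/π + 96/π^3.
LHS − RHS = -192/π^3 + 48/π ≠ 0, so the identity fails.
(For a valid weak derivative the identity must hold for EVERY test function, in particular this one. The failure shows v is NOT the weak derivative of u.)
Correct weak derivative would be u'(x) = -3*x**2 + 2*x - 2.


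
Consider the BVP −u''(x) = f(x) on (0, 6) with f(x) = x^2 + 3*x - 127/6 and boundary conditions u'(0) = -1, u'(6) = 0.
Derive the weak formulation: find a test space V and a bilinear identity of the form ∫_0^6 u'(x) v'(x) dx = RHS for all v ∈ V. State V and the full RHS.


V = H^1(0, 6) (v unrestricted at boundary; u is determined up to an additive constant); weak form: ∫_0^6 u'v' dx = ∫_0^6 (x^2 + 3*x - 127/6) v dx + v(0) for all v ∈ V.

Multiply both sides by a test function v and integrate from 0 to 6:
  ∫_0^6 −u''(x) v(x) dx = ∫_0^6 f(x) v(x) dx.
Integrate the LHS by parts once:
  ∫_0^6 −u'' v dx = −[u'(x) v(x)]_0^6 + ∫_0^6 u'(x) v'(x) dx.
Thus ∫_0^6 u'(x) v'(x) dx = ∫_0^6 f(x) v(x) dx + [u'(x) v(x)]_0^6.
Choose V so that boundary terms are either known or forced to vanish.
u has inhomogeneous Neumann u'(0) = -1, u'(6) = 0. [u' v]_0^6 = (0)·v(6) − (-1)·v(0) = v(0). Take V = H^1(0, 6); boundary term becomes part of RHS.
Weak formulation: find u (satisfying any essential BC) such that ∫_0^6 u'(x) v'(x) dx = ∫_0^6 f v dx + v(0) for all v ∈ V (Neumann data are natural BCs: they enter the RHS as boundary terms).
Substituting f(x) = x^2 + 3*x - 127/6, the right-hand side is ∫_0^6 (x^2 + 3*x - 127/6) v dx + v(0).
Compatibility check (pure Neumann): taking v ≡ 1 ∈ V gives 0 = ∫_0^6 f dx + (0) − (-1), i.e. ∫_0^6 f dx must equal u'(0) − u'(6) = -1. Indeed ∫_0^6 (x^2 + 3*x - 127/6) dx = -1, so the data are compatible. The solution is then unique only up to an additive constant (fix it e.g. by requiring ∫_0^6 u dx = 0).


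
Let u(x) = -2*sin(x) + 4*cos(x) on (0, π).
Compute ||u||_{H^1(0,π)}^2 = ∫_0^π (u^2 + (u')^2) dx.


||u||_{H^1(0,π)}^2 = 20*π

u'(x) = -4*sin(x) - 2*cos(x).
Expand u² and (u')² and integrate term by term on (0, π), using: for integers n ≥ 1, ∫_0^π sin²(nx) dx = ∫_0^π cos²(nx) dx = π/2; for n ≠ n', ∫_0^π sin(nx)sin(n'x) dx = ∫_0^π cos(nx)cos(n'x) dx = 0; and by product-to-sum, ∫_0^π sin(nx)cos(n'x) dx = ½∫_0^π [sin((n+n')x) + sin((n−n')x)] dx, which is 0 when n+n' is even and 2n/(n²−n'²) when n+n' is odd (it need not vanish on (0, π)).
  u² squared terms: (-2)²·∫sin(x)² dx = 4·π/2 = 2*π;  (4)²·∫cos(x)² dx = 16·π/2 = 8*π.
  u² cross terms: 2·(-2)·(4)·∫sin(x)·cos(x) dx = -16·(0) = 0.
  So ∫_0^π u² dx = 2*π + 8*π + 0 = 10*π.
  (u')² squared terms: (-4)²·∫sin(x)² dx = 16·π/2 = 8*π;  (-2)²·∫cos(x)² dx = 4·π/2 = 2*π.
  (u')² cross terms: 2·(-4)·(-2)·∫sin(x)·cos(x) dx = 16·(0) = 0.
  So ∫_0^π (u')² dx = 8*π + 2*π + 0 = 10*π.
||u||_{H^1}^2 = (10*π) + (10*π) = 20*π.
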